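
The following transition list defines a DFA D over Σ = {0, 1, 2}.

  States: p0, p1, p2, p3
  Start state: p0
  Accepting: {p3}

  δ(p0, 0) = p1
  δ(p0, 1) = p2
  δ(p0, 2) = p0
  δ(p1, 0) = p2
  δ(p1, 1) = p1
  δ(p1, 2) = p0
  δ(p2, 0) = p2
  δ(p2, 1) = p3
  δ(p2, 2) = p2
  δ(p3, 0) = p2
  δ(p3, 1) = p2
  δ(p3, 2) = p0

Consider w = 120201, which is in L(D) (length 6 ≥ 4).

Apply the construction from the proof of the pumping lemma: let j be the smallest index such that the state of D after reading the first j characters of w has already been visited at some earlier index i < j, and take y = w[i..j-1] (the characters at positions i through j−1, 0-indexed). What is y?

2

Run of D on w = 1 2 0 2 0 1:
  step 0: p0  (start)
  step 1: p2  (read 1: p0→p2)
  step 2: p2  (read 2: p2→p2)   ← first repeat (p2 seen earlier)
  step 3: p2  (read 0: p2→p2)
  step 4: p2  (read 2: p2→p2)
  step 5: p2  (read 0: p2→p2)
  step 6: p3  (read 1: p2→p3)

So i = 1, j = 2, giving x = w[0:1] = 1, y = w[1:2] = 2, z = w[2:6] = 0201.
Check: |xy| = 2 ≤ 4 and |y| = 1 ≥ 1. Reading y takes D from p2 back to p2, so every xyⁱz is accepted.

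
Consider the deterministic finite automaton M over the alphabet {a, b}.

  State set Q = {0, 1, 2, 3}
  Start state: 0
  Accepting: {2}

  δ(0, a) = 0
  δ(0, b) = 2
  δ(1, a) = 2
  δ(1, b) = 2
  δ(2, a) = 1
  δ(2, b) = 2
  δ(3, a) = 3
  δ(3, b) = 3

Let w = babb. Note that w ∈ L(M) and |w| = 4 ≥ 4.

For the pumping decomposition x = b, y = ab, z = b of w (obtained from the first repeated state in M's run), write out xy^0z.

xy⁰z = xz = b·b = bb.
Reading y = ab takes M from 2 back to 2, so after x the machine is still in 2, and z then leads to the accepting state 2. Hence bb ∈ L(M).

bb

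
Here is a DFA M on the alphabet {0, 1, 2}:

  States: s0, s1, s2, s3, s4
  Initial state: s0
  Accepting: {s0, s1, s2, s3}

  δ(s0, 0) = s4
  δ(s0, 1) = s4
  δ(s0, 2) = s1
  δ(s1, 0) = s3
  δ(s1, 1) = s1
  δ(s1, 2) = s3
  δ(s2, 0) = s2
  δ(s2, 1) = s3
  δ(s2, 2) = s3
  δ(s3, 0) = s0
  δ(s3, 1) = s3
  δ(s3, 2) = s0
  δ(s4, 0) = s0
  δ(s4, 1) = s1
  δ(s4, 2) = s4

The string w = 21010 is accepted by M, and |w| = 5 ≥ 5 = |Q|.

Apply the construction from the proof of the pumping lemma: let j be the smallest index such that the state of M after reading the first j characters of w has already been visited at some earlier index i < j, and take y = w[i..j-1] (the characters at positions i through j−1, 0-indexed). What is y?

State sequence: s0 -2-> s1 -1-> s1 -0-> s3 -1-> s3 -0-> s0
First repeat at step 2: s1 was already visited.

So i = 1, j = 2, giving x = w[0:1] = 2, y = w[1:2] = 1, z = w[2:5] = 010.
Check: |xy| = 2 ≤ 5 and |y| = 1 ≥ 1. Reading y takes M from s1 back to s1, so every xyⁱz is accepted.
With |Q| = 5, pigeonhole forces a state repeat no later than step 5; the substring read between the first and second visits to that state can be pumped.

1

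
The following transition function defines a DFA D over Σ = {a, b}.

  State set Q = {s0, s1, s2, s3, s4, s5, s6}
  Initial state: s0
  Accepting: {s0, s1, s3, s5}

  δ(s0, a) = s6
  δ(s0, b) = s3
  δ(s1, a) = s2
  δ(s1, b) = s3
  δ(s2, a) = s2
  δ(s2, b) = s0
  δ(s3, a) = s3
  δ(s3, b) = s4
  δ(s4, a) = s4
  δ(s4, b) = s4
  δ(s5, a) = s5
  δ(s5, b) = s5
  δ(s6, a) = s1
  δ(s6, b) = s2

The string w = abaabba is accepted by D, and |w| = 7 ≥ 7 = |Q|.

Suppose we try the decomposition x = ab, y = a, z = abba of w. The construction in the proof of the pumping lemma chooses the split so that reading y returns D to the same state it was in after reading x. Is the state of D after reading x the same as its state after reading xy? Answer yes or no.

yes

State sequence: s0 -a-> s6 -b-> s2 -a-> s2

After x (step 2): s2. After xy (step 3): s2.
They match, so y = a drives D around a cycle from s2 back to itself; pumping y any number of times keeps D in s2 before reading z, and xyⁱz ∈ L(D) for every i ≥ 0.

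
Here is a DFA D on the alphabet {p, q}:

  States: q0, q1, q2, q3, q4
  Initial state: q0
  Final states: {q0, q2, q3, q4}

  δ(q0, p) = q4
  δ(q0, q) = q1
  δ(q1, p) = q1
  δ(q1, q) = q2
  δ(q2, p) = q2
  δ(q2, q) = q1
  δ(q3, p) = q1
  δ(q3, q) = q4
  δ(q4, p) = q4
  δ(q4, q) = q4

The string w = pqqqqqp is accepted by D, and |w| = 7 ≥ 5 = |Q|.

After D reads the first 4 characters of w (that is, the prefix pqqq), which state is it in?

q4

Run of D on the first 4 characters of w = p q q q:
  step 0: q0  (start)
  step 1: q4  (read p: q0→q4)
  step 2: q4  (read q: q4→q4)
  step 3: q4  (read q: q4→q4)
  step 4: q4  (read q: q4→q4)

After reading 4 characters, D is in state q4.
(This kind of state-tracing is the core of the pumping-lemma construction: with 5 states, pigeonhole forces a repeat within the first 5 steps.)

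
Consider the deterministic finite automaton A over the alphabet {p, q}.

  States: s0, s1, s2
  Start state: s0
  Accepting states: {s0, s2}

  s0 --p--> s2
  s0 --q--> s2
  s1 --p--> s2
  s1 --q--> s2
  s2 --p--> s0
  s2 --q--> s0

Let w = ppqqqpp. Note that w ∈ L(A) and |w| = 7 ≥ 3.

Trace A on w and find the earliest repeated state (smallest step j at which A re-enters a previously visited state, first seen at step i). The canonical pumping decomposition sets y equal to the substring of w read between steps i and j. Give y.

Run of A on w = p p q q q p p:
  step 0: s0  (start)
  step 1: s2  (read p: s0→s2)
  step 2: s0  (read p: s2→s0)   ← first repeat (s0 seen earlier)
  step 3: s2  (read q: s0→s2)
  step 4: s0  (read q: s2→s0)
  step 5: s2  (read q: s0→s2)
  step 6: s0  (read p: s2→s0)
  step 7: s2  (read p: s0→s2)

So i = 0, j = 2, giving x = w[0:0] = ε, y = w[0:2] = pp, z = w[2:7] = qqqpp.
Check: |xy| = 2 ≤ 3 and |y| = 2 ≥ 1. Reading y takes A from s0 back to s0, so every xyⁱz is accepted.
Pumping length from the standard proof: p = 3 (the number of states). The repeated state found above gives |xy| = j ≤ 3 and |y| = j − i ≥ 1.

pp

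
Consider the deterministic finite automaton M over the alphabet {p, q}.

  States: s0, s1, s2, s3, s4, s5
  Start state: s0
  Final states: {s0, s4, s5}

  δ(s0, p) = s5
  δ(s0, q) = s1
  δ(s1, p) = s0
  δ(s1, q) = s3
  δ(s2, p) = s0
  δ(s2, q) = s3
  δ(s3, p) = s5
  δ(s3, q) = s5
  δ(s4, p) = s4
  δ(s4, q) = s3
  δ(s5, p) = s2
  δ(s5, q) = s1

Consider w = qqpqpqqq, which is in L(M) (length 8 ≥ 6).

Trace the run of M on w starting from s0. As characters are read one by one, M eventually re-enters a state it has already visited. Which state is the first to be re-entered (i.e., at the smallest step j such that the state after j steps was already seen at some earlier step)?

s1

State sequence: s0 -q-> s1 -q-> s3 -p-> s5 -q-> s1 -p-> s0 -q-> s1 -q-> s3 -q-> s5
First repeat at step 4: s1 was already visited.

The earliest repeat is at step j = 4: M is in s1, which it already visited at step i = 1.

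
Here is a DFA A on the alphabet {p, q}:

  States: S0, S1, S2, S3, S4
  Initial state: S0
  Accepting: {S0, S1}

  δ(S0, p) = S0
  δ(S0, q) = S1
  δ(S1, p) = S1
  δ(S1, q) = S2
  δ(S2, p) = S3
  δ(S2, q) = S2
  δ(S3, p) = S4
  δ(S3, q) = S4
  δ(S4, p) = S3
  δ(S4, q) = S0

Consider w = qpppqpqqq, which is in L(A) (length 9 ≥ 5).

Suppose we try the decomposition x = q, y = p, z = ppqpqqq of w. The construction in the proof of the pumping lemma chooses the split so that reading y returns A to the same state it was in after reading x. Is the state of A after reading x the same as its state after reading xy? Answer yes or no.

Run of A on the first 2 characters of w = q p:
  step 0: S0  (start)
  step 1: S1  (read q: S0→S1)
  step 2: S1  (read p: S1→S1)

After x (step 1): S1. After xy (step 2): S1.
They match, so y = p drives A around a cycle from S1 back to itself; pumping y any number of times keeps A in S1 before reading z, and xyⁱz ∈ L(A) for every i ≥ 0.

yes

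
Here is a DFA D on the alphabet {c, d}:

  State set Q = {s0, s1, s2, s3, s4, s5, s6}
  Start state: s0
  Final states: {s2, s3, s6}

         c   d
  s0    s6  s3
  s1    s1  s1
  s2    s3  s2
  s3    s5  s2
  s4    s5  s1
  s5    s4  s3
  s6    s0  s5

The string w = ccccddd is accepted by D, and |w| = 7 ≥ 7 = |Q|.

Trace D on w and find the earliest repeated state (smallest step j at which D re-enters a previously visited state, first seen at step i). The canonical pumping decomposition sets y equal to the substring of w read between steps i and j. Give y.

Run of D on w = c c c c d d d:
  step 0: s0  (start)
  step 1: s6  (read c: s0→s6)
  step 2: s0  (read c: s6→s0)   ← first repeat (s0 seen earlier)
  step 3: s6  (read c: s0→s6)
  step 4: s0  (read c: s6→s0)
  step 5: s3  (read d: s0→s3)
  step 6: s2  (read d: s3→s2)
  step 7: s2  (read d: s2→s2)

So i = 0, j = 2, giving x = w[0:0] = ε, y = w[0:2] = cc, z = w[2:7] = ccddd.
Check: |xy| = 2 ≤ 7 and |y| = 2 ≥ 1. Reading y takes D from s0 back to s0, so every xyⁱz is accepted.
Pumping length from the standard proof: p = 7 (the number of states). The repeated state found above gives |xy| = j ≤ 7 and |y| = j − i ≥ 1.

cc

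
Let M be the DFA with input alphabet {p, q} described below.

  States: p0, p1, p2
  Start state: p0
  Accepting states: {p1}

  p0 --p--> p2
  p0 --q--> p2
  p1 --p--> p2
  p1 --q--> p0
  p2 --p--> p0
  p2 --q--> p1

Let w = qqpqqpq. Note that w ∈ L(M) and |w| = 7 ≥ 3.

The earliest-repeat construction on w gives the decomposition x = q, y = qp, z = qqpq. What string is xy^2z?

xy^2z = q·qp·qp·qqpq = qqpqpqqpq.
Reading y = qp takes M from p2 back to p2, so after x·y·y the machine is still in p2, and z then leads to the accepting state p1. Hence qqpqpqqpq ∈ L(M).

qqpqpqqpq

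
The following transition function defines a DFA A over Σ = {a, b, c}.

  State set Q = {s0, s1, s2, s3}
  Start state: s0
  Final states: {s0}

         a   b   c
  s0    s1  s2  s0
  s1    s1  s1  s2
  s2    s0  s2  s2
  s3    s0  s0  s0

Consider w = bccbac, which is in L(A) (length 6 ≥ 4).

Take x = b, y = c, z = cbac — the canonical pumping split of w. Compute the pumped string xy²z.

bcccbac

xy^2z = b·c·c·cbac = bcccbac.
Reading y = c takes A from s2 back to s2, so after x·y·y the machine is still in s2, and z then leads to the accepting state s0. Hence bcccbac ∈ L(A).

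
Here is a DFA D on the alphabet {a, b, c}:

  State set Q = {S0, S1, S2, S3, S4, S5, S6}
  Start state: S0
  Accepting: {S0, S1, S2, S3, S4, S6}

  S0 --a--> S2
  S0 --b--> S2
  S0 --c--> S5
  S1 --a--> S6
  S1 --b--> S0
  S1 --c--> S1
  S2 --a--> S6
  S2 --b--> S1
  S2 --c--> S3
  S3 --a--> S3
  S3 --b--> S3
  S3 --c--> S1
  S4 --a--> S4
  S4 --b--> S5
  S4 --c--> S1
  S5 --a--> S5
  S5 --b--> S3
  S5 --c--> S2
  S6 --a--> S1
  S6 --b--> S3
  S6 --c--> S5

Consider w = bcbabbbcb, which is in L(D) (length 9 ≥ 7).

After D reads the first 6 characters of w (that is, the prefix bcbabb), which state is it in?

Run of D on the first 6 characters of w = b c b a b b:
  step 0: S0  (start)
  step 1: S2  (read b: S0→S2)
  step 2: S3  (read c: S2→S3)
  step 3: S3  (read b: S3→S3)
  step 4: S3  (read a: S3→S3)
  step 5: S3  (read b: S3→S3)
  step 6: S3  (read b: S3→S3)

After reading 6 characters, D is in state S3.

S3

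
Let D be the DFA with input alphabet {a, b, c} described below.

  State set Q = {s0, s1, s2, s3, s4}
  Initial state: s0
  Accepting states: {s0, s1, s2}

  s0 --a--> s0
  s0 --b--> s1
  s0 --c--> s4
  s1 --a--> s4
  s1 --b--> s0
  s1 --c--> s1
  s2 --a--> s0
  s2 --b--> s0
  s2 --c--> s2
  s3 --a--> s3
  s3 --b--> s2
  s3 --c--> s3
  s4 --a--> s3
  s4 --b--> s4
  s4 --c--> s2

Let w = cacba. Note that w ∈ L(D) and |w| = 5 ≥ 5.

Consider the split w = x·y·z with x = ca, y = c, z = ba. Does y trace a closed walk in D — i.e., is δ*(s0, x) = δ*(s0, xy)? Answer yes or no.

yes

State sequence: s0 -c-> s4 -a-> s3 -c-> s3

After x (step 2): s3. After xy (step 3): s3.
They match, so y = c drives D around a cycle from s3 back to itself; pumping y any number of times keeps D in s3 before reading z, and xyⁱz ∈ L(D) for every i ≥ 0.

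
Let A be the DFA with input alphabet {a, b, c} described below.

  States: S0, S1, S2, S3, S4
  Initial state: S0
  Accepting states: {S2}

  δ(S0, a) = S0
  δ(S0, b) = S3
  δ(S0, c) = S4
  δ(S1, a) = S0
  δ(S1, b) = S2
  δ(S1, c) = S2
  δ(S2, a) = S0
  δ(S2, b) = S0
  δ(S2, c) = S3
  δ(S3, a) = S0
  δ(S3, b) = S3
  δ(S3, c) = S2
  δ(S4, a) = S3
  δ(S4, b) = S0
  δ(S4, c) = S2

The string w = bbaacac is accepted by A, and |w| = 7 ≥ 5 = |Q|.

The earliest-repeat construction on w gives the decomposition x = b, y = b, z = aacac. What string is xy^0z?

xy⁰z = xz = b·aacac = baacac.
Reading y = b takes A from S3 back to S3, so after x the machine is still in S3, and z then leads to the accepting state S2. Hence baacac ∈ L(A).

baacac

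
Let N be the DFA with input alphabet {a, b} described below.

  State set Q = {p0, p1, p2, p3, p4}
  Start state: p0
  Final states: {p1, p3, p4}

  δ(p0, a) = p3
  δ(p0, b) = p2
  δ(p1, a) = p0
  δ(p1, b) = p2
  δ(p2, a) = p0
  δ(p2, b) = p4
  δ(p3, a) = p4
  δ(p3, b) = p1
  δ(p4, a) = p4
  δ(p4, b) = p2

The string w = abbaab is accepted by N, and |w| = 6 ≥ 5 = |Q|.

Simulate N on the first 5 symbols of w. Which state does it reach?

State sequence: p0 -a-> p3 -b-> p1 -b-> p2 -a-> p0 -a-> p3

After reading 5 characters, N is in state p3.
(This kind of state-tracing is the core of the pumping-lemma construction: with 5 states, pigeonhole forces a repeat within the first 5 steps.)

p3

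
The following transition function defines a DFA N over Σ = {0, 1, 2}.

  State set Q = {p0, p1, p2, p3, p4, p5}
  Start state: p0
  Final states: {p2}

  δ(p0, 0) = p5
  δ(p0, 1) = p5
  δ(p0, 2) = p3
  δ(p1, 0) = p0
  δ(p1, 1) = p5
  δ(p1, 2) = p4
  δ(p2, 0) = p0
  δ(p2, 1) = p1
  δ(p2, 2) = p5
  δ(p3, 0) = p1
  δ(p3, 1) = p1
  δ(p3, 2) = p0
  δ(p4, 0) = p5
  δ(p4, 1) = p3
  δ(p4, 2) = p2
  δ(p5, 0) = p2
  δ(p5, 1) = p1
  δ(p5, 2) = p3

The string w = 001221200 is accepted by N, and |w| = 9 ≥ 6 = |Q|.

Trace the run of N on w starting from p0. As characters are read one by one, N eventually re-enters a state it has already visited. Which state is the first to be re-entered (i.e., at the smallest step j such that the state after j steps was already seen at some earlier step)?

State sequence: p0 -0-> p5 -0-> p2 -1-> p1 -2-> p4 -2-> p2 -1-> p1 -2-> p4 -0-> p5 -0-> p2
First repeat at step 5: p2 was already visited.

The earliest repeat is at step j = 5: N is in p2, which it already visited at step i = 2.

p2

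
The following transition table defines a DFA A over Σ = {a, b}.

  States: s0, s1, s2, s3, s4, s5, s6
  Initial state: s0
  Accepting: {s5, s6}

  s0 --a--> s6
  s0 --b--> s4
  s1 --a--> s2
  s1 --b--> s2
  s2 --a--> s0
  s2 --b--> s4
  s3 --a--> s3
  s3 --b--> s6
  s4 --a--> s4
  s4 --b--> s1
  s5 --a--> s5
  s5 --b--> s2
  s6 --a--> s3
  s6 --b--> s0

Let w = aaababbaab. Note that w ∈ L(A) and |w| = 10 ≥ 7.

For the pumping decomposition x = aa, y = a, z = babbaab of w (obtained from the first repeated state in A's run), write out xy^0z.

aababbaab

xy⁰z = xz = aa·babbaab = aababbaab.
Reading y = a takes A from s3 back to s3, so after x the machine is still in s3, and z then leads to the accepting state s6. Hence aababbaab ∈ L(A).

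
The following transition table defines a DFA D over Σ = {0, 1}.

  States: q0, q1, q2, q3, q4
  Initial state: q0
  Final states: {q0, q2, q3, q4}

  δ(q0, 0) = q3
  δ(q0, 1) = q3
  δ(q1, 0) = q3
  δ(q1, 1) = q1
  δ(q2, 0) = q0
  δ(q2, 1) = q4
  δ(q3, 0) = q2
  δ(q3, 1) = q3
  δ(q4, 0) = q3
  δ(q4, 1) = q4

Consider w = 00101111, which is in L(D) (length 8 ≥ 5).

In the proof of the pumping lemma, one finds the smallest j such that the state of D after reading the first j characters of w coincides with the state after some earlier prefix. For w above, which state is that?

State sequence: q0 -0-> q3 -0-> q2 -1-> q4 -0-> q3 -1-> q3 -1-> q3 -1-> q3 -1-> q3
First repeat at step 4: q3 was already visited.

The earliest repeat is at step j = 4: D is in q3, which it already visited at step i = 1.

q3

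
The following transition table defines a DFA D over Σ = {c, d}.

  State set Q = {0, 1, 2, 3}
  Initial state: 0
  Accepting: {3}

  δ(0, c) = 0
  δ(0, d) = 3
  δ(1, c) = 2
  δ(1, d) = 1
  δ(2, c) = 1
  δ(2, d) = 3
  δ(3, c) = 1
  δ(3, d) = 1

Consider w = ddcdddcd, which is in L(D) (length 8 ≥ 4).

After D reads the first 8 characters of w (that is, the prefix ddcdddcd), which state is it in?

State sequence: 0 -d-> 3 -d-> 1 -c-> 2 -d-> 3 -d-> 1 -d-> 1 -c-> 2 -d-> 3

After reading 8 characters, D is in state 3.

3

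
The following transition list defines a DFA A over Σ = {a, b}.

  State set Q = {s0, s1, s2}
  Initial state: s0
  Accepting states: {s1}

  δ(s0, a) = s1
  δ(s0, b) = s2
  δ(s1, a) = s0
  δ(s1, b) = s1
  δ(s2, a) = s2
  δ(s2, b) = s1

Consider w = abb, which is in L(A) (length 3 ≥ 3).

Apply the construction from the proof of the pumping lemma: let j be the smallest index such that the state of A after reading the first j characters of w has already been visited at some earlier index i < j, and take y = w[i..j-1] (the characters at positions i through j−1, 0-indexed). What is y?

State sequence: s0 -a-> s1 -b-> s1 -b-> s1
First repeat at step 2: s1 was already visited.

So i = 1, j = 2, giving x = w[0:1] = a, y = w[1:2] = b, z = w[2:3] = b.
Check: |xy| = 2 ≤ 3 and |y| = 1 ≥ 1. Reading y takes A from s1 back to s1, so every xyⁱz is accepted.
With |Q| = 3, pigeonhole forces a state repeat no later than step 3; the substring read between the first and second visits to that state can be pumped.

b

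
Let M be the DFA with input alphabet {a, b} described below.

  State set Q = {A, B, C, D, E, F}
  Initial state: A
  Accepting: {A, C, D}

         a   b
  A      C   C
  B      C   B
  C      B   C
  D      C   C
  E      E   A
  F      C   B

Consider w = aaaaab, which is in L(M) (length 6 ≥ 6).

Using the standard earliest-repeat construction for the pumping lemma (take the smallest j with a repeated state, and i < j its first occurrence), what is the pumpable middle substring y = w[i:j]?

State sequence: A -a-> C -a-> B -a-> C -a-> B -a-> C -b-> C
First repeat at step 3: C was already visited.

So i = 1, j = 3, giving x = w[0:1] = a, y = w[1:3] = aa, z = w[3:6] = aab.
Check: |xy| = 3 ≤ 6 and |y| = 2 ≥ 1. Reading y takes M from C back to C, so every xyⁱz is accepted.

aa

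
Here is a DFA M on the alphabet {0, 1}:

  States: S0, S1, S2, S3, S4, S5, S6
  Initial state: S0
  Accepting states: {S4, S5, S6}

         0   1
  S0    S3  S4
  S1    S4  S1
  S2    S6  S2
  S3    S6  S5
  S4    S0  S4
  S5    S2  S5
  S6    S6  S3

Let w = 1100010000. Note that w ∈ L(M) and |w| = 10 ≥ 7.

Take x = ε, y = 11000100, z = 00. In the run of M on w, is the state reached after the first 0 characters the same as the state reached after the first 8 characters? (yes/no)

no

State sequence: S0 -1-> S4 -1-> S4 -0-> S0 -0-> S3 -0-> S6 -1-> S3 -0-> S6 -0-> S6

After x (step 0): S0. After xy (step 8): S6.
They differ (S0 ≠ S6), so y is not a cycle from the state after x; this split is not the one the pumping-lemma construction produces, and pumping y need not keep the string in L(M).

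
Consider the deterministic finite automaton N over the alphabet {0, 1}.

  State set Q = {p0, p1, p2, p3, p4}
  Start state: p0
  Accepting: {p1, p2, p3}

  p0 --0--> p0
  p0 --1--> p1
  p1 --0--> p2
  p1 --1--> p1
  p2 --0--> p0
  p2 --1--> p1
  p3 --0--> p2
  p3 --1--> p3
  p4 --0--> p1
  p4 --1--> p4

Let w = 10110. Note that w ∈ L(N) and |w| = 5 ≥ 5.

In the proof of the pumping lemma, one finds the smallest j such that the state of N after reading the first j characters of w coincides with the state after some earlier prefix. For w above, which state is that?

State sequence: p0 -1-> p1 -0-> p2 -1-> p1 -1-> p1 -0-> p2
First repeat at step 3: p1 was already visited.

The earliest repeat is at step j = 3: N is in p1, which it already visited at step i = 1.
Since N has 5 states, any run of length ≥ 5 visits 5+1 states, so by pigeonhole some state repeats within the first 5 steps — that repeat gives the pumpable loop.

p1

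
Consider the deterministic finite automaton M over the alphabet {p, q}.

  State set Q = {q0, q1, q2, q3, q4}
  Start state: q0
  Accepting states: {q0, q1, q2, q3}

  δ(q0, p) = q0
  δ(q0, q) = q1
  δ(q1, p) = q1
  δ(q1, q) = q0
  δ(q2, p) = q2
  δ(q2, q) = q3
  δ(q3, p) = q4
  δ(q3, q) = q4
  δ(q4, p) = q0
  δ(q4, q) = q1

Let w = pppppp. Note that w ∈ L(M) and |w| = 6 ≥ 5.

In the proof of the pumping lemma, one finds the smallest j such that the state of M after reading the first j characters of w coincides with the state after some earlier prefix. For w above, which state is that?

Run of M on w = p p p p p p:
  step 0: q0  (start)
  step 1: q0  (read p: q0→q0)   ← first repeat (q0 seen earlier)
  step 2: q0  (read p: q0→q0)
  step 3: q0  (read p: q0→q0)
  step 4: q0  (read p: q0→q0)
  step 5: q0  (read p: q0→q0)
  step 6: q0  (read p: q0→q0)

The earliest repeat is at step j = 1: M is in q0, which it already visited at step i = 0.

q0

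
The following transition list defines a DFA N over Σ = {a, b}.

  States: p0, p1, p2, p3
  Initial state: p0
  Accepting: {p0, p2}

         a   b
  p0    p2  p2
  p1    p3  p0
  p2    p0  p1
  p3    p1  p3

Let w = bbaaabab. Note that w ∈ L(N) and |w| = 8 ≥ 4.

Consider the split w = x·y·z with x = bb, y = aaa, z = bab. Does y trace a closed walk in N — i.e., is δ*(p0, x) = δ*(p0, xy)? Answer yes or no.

no

State sequence: p0 -b-> p2 -b-> p1 -a-> p3 -a-> p1 -a-> p3

After x (step 2): p1. After xy (step 5): p3.
They differ (p1 ≠ p3), so y is not a cycle from the state after x; this split is not the one the pumping-lemma construction produces, and pumping y need not keep the string in L(N).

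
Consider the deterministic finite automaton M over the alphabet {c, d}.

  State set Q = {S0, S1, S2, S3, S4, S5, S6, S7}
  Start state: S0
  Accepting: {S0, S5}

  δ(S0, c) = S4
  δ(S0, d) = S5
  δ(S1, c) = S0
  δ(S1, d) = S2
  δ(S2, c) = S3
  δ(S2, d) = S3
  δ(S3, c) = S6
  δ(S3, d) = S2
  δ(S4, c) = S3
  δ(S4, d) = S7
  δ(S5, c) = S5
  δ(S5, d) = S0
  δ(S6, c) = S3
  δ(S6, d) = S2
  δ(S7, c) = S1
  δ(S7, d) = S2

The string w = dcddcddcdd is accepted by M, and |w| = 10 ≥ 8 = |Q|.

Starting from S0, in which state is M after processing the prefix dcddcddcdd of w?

Run of M on the first 10 characters of w = d c d d c d d c d d:
  step 0: S0  (start)
  step 1: S5  (read d: S0→S5)
  step 2: S5  (read c: S5→S5)
  step 3: S0  (read d: S5→S0)
  step 4: S5  (read d: S0→S5)
  step 5: S5  (read c: S5→S5)
  step 6: S0  (read d: S5→S0)
  step 7: S5  (read d: S0→S5)
  step 8: S5  (read c: S5→S5)
  step 9: S0  (read d: S5→S0)
  step 10: S5  (read d: S0→S5)

After reading 10 characters, M is in state S5.

S5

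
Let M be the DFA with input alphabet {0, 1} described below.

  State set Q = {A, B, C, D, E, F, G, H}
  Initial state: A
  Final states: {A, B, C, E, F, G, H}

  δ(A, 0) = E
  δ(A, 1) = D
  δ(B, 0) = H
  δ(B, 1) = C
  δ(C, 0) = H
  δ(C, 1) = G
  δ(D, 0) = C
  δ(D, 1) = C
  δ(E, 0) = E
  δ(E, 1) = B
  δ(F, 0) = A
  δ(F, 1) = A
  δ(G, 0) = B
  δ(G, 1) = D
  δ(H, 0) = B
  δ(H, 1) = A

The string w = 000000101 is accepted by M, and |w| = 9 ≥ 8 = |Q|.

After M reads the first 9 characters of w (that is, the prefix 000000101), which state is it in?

A

State sequence: A -0-> E -0-> E -0-> E -0-> E -0-> E -0-> E -1-> B -0-> H -1-> A

After reading 9 characters, M is in state A.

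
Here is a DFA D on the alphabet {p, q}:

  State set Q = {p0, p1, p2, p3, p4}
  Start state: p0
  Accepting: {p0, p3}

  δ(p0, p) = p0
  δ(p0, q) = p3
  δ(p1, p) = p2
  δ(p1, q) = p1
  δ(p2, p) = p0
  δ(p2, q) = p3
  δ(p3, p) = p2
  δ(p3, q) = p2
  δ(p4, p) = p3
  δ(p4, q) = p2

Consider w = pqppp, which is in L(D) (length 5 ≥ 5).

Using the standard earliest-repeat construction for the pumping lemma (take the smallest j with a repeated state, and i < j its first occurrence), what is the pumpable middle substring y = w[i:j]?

p

State sequence: p0 -p-> p0 -q-> p3 -p-> p2 -p-> p0 -p-> p0
First repeat at step 1: p0 was already visited.

So i = 0, j = 1, giving x = w[0:0] = ε, y = w[0:1] = p, z = w[1:5] = qppp.
Check: |xy| = 1 ≤ 5 and |y| = 1 ≥ 1. Reading y takes D from p0 back to p0, so every xyⁱz is accepted.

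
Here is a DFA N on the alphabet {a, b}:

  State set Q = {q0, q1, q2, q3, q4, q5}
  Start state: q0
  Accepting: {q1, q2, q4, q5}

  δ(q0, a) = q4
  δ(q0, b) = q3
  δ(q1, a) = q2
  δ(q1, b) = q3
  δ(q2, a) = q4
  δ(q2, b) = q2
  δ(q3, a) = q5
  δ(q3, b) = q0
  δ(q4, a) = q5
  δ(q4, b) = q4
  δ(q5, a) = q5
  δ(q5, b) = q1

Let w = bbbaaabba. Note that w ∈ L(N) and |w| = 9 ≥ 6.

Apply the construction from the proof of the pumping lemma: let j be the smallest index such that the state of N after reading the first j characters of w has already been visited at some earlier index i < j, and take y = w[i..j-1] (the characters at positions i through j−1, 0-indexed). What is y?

Run of N on w = b b b a a a b b a:
  step 0: q0  (start)
  step 1: q3  (read b: q0→q3)
  step 2: q0  (read b: q3→q0)   ← first repeat (q0 seen earlier)
  step 3: q3  (read b: q0→q3)
  step 4: q5  (read a: q3→q5)
  step 5: q5  (read a: q5→q5)
  step 6: q5  (read a: q5→q5)
  step 7: q1  (read b: q5→q1)
  step 8: q3  (read b: q1→q3)
  step 9: q5  (read a: q3→q5)

So i = 0, j = 2, giving x = w[0:0] = ε, y = w[0:2] = bb, z = w[2:9] = baaabba.
Check: |xy| = 2 ≤ 6 and |y| = 2 ≥ 1. Reading y takes N from q0 back to q0, so every xyⁱz is accepted.

bb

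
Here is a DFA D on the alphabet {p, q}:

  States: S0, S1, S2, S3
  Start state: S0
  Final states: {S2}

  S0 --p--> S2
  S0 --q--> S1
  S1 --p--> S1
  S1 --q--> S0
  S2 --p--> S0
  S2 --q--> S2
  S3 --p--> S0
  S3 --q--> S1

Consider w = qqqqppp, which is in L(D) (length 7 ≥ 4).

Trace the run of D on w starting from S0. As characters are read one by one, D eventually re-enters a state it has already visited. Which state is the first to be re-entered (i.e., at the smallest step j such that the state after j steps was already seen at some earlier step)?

Run of D on w = q q q q p p p:
  step 0: S0  (start)
  step 1: S1  (read q: S0→S1)
  step 2: S0  (read q: S1→S0)   ← first repeat (S0 seen earlier)
  step 3: S1  (read q: S0→S1)
  step 4: S0  (read q: S1→S0)
  step 5: S2  (read p: S0→S2)
  step 6: S0  (read p: S2→S0)
  step 7: S2  (read p: S0→S2)

The earliest repeat is at step j = 2: D is in S0, which it already visited at step i = 0.
Since D has 4 states, any run of length ≥ 4 visits 4+1 states, so by pigeonhole some state repeats within the first 4 steps — that repeat gives the pumpable loop.

S0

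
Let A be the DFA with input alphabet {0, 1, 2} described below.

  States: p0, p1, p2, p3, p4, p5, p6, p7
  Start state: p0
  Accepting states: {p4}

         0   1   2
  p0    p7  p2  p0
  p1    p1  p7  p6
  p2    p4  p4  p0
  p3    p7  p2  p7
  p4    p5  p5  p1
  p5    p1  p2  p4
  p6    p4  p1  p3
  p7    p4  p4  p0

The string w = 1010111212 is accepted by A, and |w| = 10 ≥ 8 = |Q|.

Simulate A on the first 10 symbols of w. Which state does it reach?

p4

Run of A on the first 10 characters of w = 1 0 1 0 1 1 1 2 1 2:
  step 0: p0  (start)
  step 1: p2  (read 1: p0→p2)
  step 2: p4  (read 0: p2→p4)
  step 3: p5  (read 1: p4→p5)
  step 4: p1  (read 0: p5→p1)
  step 5: p7  (read 1: p1→p7)
  step 6: p4  (read 1: p7→p4)
  step 7: p5  (read 1: p4→p5)
  step 8: p4  (read 2: p5→p4)
  step 9: p5  (read 1: p4→p5)
  step 10: p4  (read 2: p5→p4)

After reading 10 characters, A is in state p4.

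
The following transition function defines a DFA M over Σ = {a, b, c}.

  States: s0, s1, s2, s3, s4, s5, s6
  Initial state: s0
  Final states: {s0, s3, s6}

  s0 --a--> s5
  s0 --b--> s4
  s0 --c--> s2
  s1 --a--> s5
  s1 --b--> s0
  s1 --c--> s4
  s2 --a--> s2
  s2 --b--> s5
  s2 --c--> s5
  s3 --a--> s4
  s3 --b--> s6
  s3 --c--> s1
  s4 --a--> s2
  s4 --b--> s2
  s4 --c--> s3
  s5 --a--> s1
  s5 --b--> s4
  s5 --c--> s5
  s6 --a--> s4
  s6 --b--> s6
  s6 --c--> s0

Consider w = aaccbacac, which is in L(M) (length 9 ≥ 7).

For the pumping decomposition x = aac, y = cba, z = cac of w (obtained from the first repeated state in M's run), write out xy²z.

aaccbacbacac

xy^2z = aac·cba·cba·cac = aaccbacbacac.
Reading y = cba takes M from s4 back to s4, so after x·y·y the machine is still in s4, and z then leads to the accepting state s3. Hence aaccbacbacac ∈ L(M).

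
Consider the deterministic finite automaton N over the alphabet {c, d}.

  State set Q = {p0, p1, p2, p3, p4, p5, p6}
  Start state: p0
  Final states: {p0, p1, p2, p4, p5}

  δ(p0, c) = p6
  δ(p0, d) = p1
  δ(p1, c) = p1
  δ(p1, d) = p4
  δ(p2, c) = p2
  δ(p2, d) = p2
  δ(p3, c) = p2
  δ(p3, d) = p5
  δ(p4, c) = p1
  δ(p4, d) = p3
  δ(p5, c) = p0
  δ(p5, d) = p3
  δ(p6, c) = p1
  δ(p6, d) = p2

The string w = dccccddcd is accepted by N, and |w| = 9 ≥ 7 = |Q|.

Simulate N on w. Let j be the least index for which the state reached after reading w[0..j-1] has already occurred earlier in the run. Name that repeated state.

p1

State sequence: p0 -d-> p1 -c-> p1 -c-> p1 -c-> p1 -c-> p1 -d-> p4 -d-> p3 -c-> p2 -d-> p2
First repeat at step 2: p1 was already visited.

The earliest repeat is at step j = 2: N is in p1, which it already visited at step i = 1.
Pumping length from the standard proof: p = 7 (the number of states). The repeated state found above gives |xy| = j ≤ 7 and |y| = j − i ≥ 1.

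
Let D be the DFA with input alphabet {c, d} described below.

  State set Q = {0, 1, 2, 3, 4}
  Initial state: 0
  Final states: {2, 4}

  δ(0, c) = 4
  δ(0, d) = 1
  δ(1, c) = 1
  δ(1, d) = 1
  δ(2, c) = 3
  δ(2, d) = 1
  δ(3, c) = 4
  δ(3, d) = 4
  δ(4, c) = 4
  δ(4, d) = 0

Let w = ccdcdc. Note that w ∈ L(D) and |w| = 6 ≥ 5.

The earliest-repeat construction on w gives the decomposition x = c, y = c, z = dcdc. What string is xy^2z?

xy^2z = c·c·c·dcdc = cccdcdc.
Reading y = c takes D from 4 back to 4, so after x·y·y the machine is still in 4, and z then leads to the accepting state 4. Hence cccdcdc ∈ L(D).

cccdcdc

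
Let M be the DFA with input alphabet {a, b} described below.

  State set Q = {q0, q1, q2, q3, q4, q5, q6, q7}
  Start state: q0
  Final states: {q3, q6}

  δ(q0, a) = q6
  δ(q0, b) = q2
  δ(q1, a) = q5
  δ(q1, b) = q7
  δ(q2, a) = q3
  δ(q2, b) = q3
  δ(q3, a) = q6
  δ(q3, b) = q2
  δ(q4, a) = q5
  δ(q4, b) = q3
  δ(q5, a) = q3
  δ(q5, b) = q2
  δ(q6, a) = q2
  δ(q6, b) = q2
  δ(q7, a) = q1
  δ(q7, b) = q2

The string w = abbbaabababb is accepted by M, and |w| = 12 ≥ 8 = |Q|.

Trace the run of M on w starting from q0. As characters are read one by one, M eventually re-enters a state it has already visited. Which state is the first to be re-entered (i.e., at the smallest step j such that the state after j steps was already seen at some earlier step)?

q2

State sequence: q0 -a-> q6 -b-> q2 -b-> q3 -b-> q2 -a-> q3 -a-> q6 -b-> q2 -a-> q3 -b-> q2 -a-> q3 -b-> q2 -b-> q3
First repeat at step 4: q2 was already visited.

The earliest repeat is at step j = 4: M is in q2, which it already visited at step i = 2.
Pumping length from the standard proof: p = 8 (the number of states). The repeated state found above gives |xy| = j ≤ 8 and |y| = j − i ≥ 1.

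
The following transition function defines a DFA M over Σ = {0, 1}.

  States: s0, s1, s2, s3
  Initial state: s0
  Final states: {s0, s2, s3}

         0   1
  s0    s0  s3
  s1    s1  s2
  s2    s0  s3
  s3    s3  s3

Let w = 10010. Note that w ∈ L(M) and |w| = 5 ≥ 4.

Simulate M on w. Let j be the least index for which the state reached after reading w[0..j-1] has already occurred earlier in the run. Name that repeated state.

State sequence: s0 -1-> s3 -0-> s3 -0-> s3 -1-> s3 -0-> s3
First repeat at step 2: s3 was already visited.

The earliest repeat is at step j = 2: M is in s3, which it already visited at step i = 1.
Pumping length from the standard proof: p = 4 (the number of states). The repeated state found above gives |xy| = j ≤ 4 and |y| = j − i ≥ 1.

s3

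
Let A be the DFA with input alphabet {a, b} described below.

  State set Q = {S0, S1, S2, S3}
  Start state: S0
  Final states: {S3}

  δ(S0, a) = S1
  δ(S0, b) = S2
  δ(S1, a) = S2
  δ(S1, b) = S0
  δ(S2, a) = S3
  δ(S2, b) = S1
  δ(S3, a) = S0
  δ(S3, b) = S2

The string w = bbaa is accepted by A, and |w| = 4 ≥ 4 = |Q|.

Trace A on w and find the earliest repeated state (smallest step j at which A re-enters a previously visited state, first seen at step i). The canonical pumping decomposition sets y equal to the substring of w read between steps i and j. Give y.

ba

State sequence: S0 -b-> S2 -b-> S1 -a-> S2 -a-> S3
First repeat at step 3: S2 was already visited.

So i = 1, j = 3, giving x = w[0:1] = b, y = w[1:3] = ba, z = w[3:4] = a.
Check: |xy| = 3 ≤ 4 and |y| = 2 ≥ 1. Reading y takes A from S2 back to S2, so every xyⁱz is accepted.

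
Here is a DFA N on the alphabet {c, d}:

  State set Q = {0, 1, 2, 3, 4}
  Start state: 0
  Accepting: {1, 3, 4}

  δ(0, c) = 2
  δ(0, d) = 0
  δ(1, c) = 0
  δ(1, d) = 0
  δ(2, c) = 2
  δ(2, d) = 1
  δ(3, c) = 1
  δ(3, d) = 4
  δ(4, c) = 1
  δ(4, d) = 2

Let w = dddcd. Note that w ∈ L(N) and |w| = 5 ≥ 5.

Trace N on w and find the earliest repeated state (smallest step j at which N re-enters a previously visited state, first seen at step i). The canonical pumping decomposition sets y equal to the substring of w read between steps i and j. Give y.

State sequence: 0 -d-> 0 -d-> 0 -d-> 0 -c-> 2 -d-> 1
First repeat at step 1: 0 was already visited.

So i = 0, j = 1, giving x = w[0:0] = ε, y = w[0:1] = d, z = w[1:5] = ddcd.
Check: |xy| = 1 ≤ 5 and |y| = 1 ≥ 1. Reading y takes N from 0 back to 0, so every xyⁱz is accepted.

d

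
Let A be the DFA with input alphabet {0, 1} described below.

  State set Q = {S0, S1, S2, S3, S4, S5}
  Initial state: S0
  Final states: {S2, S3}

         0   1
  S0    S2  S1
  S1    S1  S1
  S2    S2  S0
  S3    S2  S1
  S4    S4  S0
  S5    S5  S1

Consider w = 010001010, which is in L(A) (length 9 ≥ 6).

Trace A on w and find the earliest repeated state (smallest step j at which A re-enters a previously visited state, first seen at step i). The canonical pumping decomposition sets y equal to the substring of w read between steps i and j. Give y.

State sequence: S0 -0-> S2 -1-> S0 -0-> S2 -0-> S2 -0-> S2 -1-> S0 -0-> S2 -1-> S0 -0-> S2
First repeat at step 2: S0 was already visited.

So i = 0, j = 2, giving x = w[0:0] = ε, y = w[0:2] = 01, z = w[2:9] = 0001010.
Check: |xy| = 2 ≤ 6 and |y| = 2 ≥ 1. Reading y takes A from S0 back to S0, so every xyⁱz is accepted.

01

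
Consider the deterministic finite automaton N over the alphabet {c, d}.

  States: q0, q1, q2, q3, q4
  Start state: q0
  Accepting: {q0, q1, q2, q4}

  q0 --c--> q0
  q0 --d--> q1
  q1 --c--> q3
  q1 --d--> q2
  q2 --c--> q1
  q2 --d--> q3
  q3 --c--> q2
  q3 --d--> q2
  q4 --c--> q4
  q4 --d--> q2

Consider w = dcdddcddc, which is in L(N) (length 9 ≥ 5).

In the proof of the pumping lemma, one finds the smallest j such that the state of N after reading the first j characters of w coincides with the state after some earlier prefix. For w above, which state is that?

q3

State sequence: q0 -d-> q1 -c-> q3 -d-> q2 -d-> q3 -d-> q2 -c-> q1 -d-> q2 -d-> q3 -c-> q2
First repeat at step 4: q3 was already visited.

The earliest repeat is at step j = 4: N is in q3, which it already visited at step i = 2.
The DFA has 5 states, so the proof of the pumping lemma guarantees a repeated state among the first 5+1 visited; the segment between the two visits is the pumpable y.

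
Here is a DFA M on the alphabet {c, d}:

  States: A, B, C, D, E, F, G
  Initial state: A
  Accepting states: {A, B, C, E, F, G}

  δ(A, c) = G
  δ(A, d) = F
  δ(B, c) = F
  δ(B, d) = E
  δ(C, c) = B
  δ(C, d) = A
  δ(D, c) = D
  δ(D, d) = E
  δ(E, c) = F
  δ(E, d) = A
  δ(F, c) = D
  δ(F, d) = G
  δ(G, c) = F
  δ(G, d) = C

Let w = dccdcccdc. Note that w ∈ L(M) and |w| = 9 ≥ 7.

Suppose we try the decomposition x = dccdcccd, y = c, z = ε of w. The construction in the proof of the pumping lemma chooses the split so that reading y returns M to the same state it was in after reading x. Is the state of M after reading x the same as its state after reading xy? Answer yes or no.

State sequence: A -d-> F -c-> D -c-> D -d-> E -c-> F -c-> D -c-> D -d-> E -c-> F

After x (step 8): E. After xy (step 9): F.
They differ (E ≠ F), so y is not a cycle from the state after x; this split is not the one the pumping-lemma construction produces, and pumping y need not keep the string in L(M).

no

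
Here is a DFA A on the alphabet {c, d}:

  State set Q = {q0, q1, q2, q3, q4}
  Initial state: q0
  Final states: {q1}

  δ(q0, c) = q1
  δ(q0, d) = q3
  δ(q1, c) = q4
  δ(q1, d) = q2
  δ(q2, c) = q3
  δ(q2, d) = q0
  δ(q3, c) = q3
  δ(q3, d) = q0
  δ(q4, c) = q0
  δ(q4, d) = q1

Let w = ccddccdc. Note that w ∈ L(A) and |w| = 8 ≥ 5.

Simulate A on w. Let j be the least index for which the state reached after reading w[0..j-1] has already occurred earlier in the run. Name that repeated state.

State sequence: q0 -c-> q1 -c-> q4 -d-> q1 -d-> q2 -c-> q3 -c-> q3 -d-> q0 -c-> q1
First repeat at step 3: q1 was already visited.

The earliest repeat is at step j = 3: A is in q1, which it already visited at step i = 1.
The DFA has 5 states, so the proof of the pumping lemma guarantees a repeated state among the first 5+1 visited; the segment between the two visits is the pumpable y.

q1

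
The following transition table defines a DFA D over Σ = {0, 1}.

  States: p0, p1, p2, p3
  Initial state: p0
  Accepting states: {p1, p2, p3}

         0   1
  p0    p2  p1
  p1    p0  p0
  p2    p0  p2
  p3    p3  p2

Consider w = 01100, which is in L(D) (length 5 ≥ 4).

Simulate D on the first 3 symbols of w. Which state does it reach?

p2

Run of D on the first 3 characters of w = 0 1 1:
  step 0: p0  (start)
  step 1: p2  (read 0: p0→p2)
  step 2: p2  (read 1: p2→p2)
  step 3: p2  (read 1: p2→p2)

After reading 3 characters, D is in state p2.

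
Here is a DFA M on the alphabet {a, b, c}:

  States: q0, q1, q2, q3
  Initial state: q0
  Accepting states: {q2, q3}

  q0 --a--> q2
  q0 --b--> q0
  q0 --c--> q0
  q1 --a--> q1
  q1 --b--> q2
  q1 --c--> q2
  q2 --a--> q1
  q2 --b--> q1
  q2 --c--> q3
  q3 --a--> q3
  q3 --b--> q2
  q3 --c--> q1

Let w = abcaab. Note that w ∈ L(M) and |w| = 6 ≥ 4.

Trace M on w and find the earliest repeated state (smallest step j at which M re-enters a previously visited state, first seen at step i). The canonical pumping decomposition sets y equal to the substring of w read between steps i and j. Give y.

bc

State sequence: q0 -a-> q2 -b-> q1 -c-> q2 -a-> q1 -a-> q1 -b-> q2
First repeat at step 3: q2 was already visited.

So i = 1, j = 3, giving x = w[0:1] = a, y = w[1:3] = bc, z = w[3:6] = aab.
Check: |xy| = 3 ≤ 4 and |y| = 2 ≥ 1. Reading y takes M from q2 back to q2, so every xyⁱz is accepted.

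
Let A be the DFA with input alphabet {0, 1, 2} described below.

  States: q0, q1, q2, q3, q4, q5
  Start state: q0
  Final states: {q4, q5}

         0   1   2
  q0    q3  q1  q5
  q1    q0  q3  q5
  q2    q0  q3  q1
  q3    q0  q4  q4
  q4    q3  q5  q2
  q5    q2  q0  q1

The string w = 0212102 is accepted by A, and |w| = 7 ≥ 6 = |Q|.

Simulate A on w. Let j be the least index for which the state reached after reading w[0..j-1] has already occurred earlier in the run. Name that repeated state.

q3

Run of A on w = 0 2 1 2 1 0 2:
  step 0: q0  (start)
  step 1: q3  (read 0: q0→q3)
  step 2: q4  (read 2: q3→q4)
  step 3: q5  (read 1: q4→q5)
  step 4: q1  (read 2: q5→q1)
  step 5: q3  (read 1: q1→q3)   ← first repeat (q3 seen earlier)
  step 6: q0  (read 0: q3→q0)
  step 7: q5  (read 2: q0→q5)

The earliest repeat is at step j = 5: A is in q3, which it already visited at step i = 1.
The DFA has 6 states, so the proof of the pumping lemma guarantees a repeated state among the first 6+1 visited; the segment between the two visits is the pumpable y.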